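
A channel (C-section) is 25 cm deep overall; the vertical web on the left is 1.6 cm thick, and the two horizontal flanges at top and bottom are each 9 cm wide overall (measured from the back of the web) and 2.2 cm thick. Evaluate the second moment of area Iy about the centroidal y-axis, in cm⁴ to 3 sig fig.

Split into non-overlapping primitives; take the origin at the lower-left of the bounding box.
Web: 1.6 × 25, A = 40 cm², x = 0.8 cm, Ī = 8.5333 cm⁴.
Top flange (beyond web): 7.4 × 2.2, A = 16.28 cm², x = 5.3 cm, Ī = 74.291 cm⁴.
Bottom flange (beyond web): 7.4 × 2.2, A = 16.28 cm², x = 5.3 cm, Ī = 74.291 cm⁴.
Centroid: x̄ = ΣA·x / ΣA = 2.8193 cm.
Transfer each piece to the centroidal y-axis using Ī + A·d² with d = x − 2.8193:
  web: d = -2.0193 cm → contributes +171.64 cm⁴
  top flange (beyond web): d = 2.4807 cm → contributes +174.48 cm⁴
  bottom flange (beyond web): d = 2.4807 cm → contributes +174.48 cm⁴
Total I = 520.59 cm⁴.

Iy ≈ 521 cm⁴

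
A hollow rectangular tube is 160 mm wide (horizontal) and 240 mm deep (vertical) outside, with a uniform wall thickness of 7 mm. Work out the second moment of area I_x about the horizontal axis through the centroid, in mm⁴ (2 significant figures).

Split into non-overlapping primitives; take the origin at the lower-left of the bounding box.
Outer rectangle: 160 × 240, A = 38 400 mm², y = 120 mm, Ī = 184 320 000 mm⁴.
Inner void (subtracted): 146 × 226, A = 32 996 mm², y = 120 mm, Ī = 140 441 975 mm⁴.
By symmetry the centroid is at mid-height, ȳ = 120 mm.
All pieces are centred on the horizontal axis through the centroid, so I = ΣĪ (holes subtracted) = 43 878 025 mm⁴.

I_x ≈ 4.4 × 10⁷ mm⁴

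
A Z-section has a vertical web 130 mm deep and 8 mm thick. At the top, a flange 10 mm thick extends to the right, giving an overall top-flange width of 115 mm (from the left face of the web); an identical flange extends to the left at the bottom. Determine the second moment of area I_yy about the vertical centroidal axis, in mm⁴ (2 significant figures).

Split into non-overlapping primitives; take the origin at the lower-left of the bounding box.
Web: 8 × 130, A = 1 040 mm², x = 111 mm, Ī = 5 547 mm⁴.
Top flange (beyond web): 107 × 10, A = 1 070 mm², x = 168.5 mm, Ī = 1 020 869 mm⁴.
Bottom flange (beyond web): 107 × 10, A = 1 070 mm², x = 53.5 mm, Ī = 1 020 869 mm⁴.
Centroid: x̄ = ΣA·x / ΣA = 111 mm.
Transfer each piece to the vertical centroidal axis using Ī + A·d² with d = x − 111:
  web: d = 0 mm → contributes +5 547 mm⁴
  top flange (beyond web): d = 57.5 mm → contributes +4 558 557 mm⁴
  bottom flange (beyond web): d = -57.5 mm → contributes +4 558 557 mm⁴
Total I = 9 122 660 mm⁴.

I_yy ≈ 9.1 × 10⁶ mm⁴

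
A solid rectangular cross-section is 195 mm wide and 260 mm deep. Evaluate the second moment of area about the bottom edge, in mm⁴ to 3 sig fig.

I_base ≈ 1.14 × 10⁹ mm⁴

The section: 195 × 260, A = 50 700 mm², y = 130 mm, Ī = 285 610 000 mm⁴.
Transfer it to a horizontal axis along the bottom face using Ī + A·d² with d = y − 0:
  the section: d = 130 mm → contributes +1 142 440 000 mm⁴
Total I = 1 142 440 000 mm⁴.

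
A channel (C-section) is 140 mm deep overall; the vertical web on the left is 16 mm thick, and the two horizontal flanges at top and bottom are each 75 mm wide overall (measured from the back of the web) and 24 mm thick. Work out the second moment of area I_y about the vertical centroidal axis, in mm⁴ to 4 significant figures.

I_y ≈ 2.628 × 10⁶ mm⁴

Split into non-overlapping primitives; take the origin at the lower-left of the bounding box.
Web: 16 × 140, A = 2 240 mm², x = 8 mm, Ī = 47786.7 mm⁴.
Top flange (beyond web): 59 × 24, A = 1 416 mm², x = 45.5 mm, Ī = 410 758 mm⁴.
Bottom flange (beyond web): 59 × 24, A = 1 416 mm², x = 45.5 mm, Ī = 410 758 mm⁴.
Centroid: x̄ = ΣA·x / ΣA = 28.9385 mm.
Transfer each piece to the vertical centroidal axis using Ī + A·d² with d = x − 28.9385:
  web: d = -20.9385 mm → contributes +1 029 848 mm⁴
  top flange (beyond web): d = 16.5615 mm → contributes +799 144 mm⁴
  bottom flange (beyond web): d = 16.5615 mm → contributes +799 144 mm⁴
Total I = 2 628 135 mm⁴.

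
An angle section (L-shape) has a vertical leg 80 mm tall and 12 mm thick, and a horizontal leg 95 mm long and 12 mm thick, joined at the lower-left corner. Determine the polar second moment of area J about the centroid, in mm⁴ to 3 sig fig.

J ≈ 2.78 × 10⁶ mm⁴

Treat the section as a set of non-overlapping primitives; coordinates are from the bounding-box lower-left.
Vertical leg: 12 × 80, A = 960 mm², y = 40 mm, Ī = 512 000 mm⁴.
Horizontal leg (remainder): 83 × 12, A = 996 mm², y = 6 mm, Ī = 11 952 mm⁴.
Centroid: ȳ = ΣA·y / ΣA = 22.687 mm.
Transfer each piece to the centroidal x-axis using Ī + A·d² with d = y − 22.687:
  vertical leg: d = 17.313 mm → contributes +799 746 mm⁴
  horizontal leg (remainder): d = -16.687 mm → contributes +289 298 mm⁴
Total I = 1 089 045 mm⁴.
For the y-axis: x̄ = 30.187 mm.
Repeating about the centroidal y-axis gives I_y = 1 686 240 mm⁴.
Polar second moment: J = I_x + I_y = 2 775 284 mm⁴.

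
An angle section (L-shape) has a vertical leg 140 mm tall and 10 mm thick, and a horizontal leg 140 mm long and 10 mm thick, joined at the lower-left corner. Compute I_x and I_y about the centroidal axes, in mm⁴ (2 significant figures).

I_x ≈ 5.1 × 10⁶ mm⁴, I_y ≈ 5.1 × 10⁶ mm⁴

Treat the section as a set of non-overlapping primitives; coordinates are from the bounding-box lower-left.
Vertical leg: 10 × 140, A = 1 400 mm², y = 70 mm, Ī = 2 286 667 mm⁴.
Horizontal leg (remainder): 130 × 10, A = 1 300 mm², y = 5 mm, Ī = 10 833 mm⁴.
Centroid: ȳ = ΣA·y / ΣA = 38.7 mm.
Transfer each piece to the centroidal x-axis using Ī + A·d² with d = y − 38.7:
  vertical leg: d = 31.3 mm → contributes +3 657 908 mm⁴
  horizontal leg (remainder): d = -33.7 mm → contributes +1 487 555 mm⁴
Total I = 5 145 463 mm⁴.
For the y-axis: x̄ = 38.7 mm.
Repeating about the centroidal y-axis gives I_y = 5 145 463 mm⁴.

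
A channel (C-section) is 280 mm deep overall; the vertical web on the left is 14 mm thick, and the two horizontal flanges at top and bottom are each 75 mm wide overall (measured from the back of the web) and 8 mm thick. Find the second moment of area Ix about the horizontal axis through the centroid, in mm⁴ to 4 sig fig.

Break the section into simple shapes (no overlaps), measuring from the bottom-left corner of the bounding box.
Web: 14 × 280, A = 3 920 mm², y = 140 mm, Ī = 25 610 667 mm⁴.
Top flange (beyond web): 61 × 8, A = 488 mm², y = 276 mm, Ī = 2602.67 mm⁴.
Bottom flange (beyond web): 61 × 8, A = 488 mm², y = 4 mm, Ī = 2602.67 mm⁴.
By symmetry the centroid is at mid-height, ȳ = 140 mm.
Transfer each piece to the horizontal axis through the centroid using Ī + A·d² with d = y − 140:
  web: d = 0 mm → contributes +25 610 667 mm⁴
  top flange (beyond web): d = 136 mm → contributes +9 028 651 mm⁴
  bottom flange (beyond web): d = -136 mm → contributes +9 028 651 mm⁴
Total I = 43 667 968 mm⁴.

Ix ≈ 4.367 × 10⁷ mm⁴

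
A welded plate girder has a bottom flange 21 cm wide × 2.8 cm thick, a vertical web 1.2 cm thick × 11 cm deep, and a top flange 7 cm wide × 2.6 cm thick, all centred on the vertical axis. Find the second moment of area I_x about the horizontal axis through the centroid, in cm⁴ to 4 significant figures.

I_x ≈ 2941 cm⁴

Split into non-overlapping primitives; take the origin at the lower-left of the bounding box.
Bottom plate: 21 × 2.8, A = 58.8 cm², y = 1.4 cm, Ī = 38.416 cm⁴.
Web plate: 1.2 × 11, A = 13.2 cm², y = 8.3 cm, Ī = 133.1 cm⁴.
Top plate: 7 × 2.6, A = 18.2 cm², y = 15.1 cm, Ī = 10.2527 cm⁴.
Centroid: ȳ = ΣA·y / ΣA = 5.17406 cm.
Transfer each piece to the horizontal axis through the centroid using Ī + A·d² with d = y − 5.17406:
  bottom plate: d = -3.77406 cm → contributes +875.934 cm⁴
  web plate: d = 3.12594 cm → contributes +262.084 cm⁴
  top plate: d = 9.92594 cm → contributes +1803.4 cm⁴
Total I = 2941.41 cm⁴.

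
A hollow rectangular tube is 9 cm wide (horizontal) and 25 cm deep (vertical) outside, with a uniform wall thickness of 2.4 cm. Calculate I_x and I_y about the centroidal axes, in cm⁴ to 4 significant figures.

Split into non-overlapping primitives; take the origin at the lower-left of the bounding box.
Outer rectangle: 9 × 25, A = 225 cm², y = 12.5 cm, Ī = 11718.8 cm⁴.
Inner void (subtracted): 4.2 × 20.2, A = 84.84 cm², y = 12.5 cm, Ī = 2884.84 cm⁴.
By symmetry the centroid is at mid-height, ȳ = 12.5 cm.
All pieces are centred on the centroidal x-axis, so I = ΣĪ (holes subtracted) = 8833.91 cm⁴.
Repeating about the centroidal y-axis gives I_y = 1394.04 cm⁴.

I_x ≈ 8834 cm⁴, I_y ≈ 1394 cm⁴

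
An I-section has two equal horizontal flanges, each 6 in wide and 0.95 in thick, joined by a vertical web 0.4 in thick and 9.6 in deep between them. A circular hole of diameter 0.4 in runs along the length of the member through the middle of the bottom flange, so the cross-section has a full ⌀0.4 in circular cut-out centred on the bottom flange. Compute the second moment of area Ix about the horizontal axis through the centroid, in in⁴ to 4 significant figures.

Break the section into simple shapes (no overlaps), measuring from the bottom-left corner of the bounding box.
Bottom flange: 6 × 0.95, A = 5.7 in², y = 0.475 in, Ī = 0.428688 in⁴.
Web: 0.4 × 9.6, A = 3.84 in², y = 5.75 in, Ī = 29.4912 in⁴.
Top flange: 6 × 0.95, A = 5.7 in², y = 11.025 in, Ī = 0.428688 in⁴.
Hole (subtracted): ⌀0.4, A = 0.125664 in², y = 0.475 in, Ī = 0.00125664 in⁴.
Centroid: ȳ = ΣA·y / ΣA = 5.79386 in.
Transfer each piece to the horizontal axis through the centroid using Ī + A·d² with d = y − 5.79386:
  bottom flange: d = -5.31886 in → contributes +161.683 in⁴
  web: d = -0.0438574 in → contributes +29.4986 in⁴
  top flange: d = 5.23114 in → contributes +156.408 in⁴
  hole: d = -5.31886 in → contributes −3.55631 in⁴
Total I = 344.034 in⁴.

Ix ≈ 344.0 in⁴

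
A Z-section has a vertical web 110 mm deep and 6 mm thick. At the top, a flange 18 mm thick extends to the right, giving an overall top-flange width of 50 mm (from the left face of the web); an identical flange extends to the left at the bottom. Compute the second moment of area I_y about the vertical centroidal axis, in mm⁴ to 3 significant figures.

Break the section into simple shapes (no overlaps), measuring from the bottom-left corner of the bounding box.
Web: 6 × 110, A = 660 mm², x = 47 mm, Ī = 1 980 mm⁴.
Top flange (beyond web): 44 × 18, A = 792 mm², x = 72 mm, Ī = 127 776 mm⁴.
Bottom flange (beyond web): 44 × 18, A = 792 mm², x = 22 mm, Ī = 127 776 mm⁴.
Centroid: x̄ = ΣA·x / ΣA = 47 mm.
Transfer each piece to the vertical centroidal axis using Ī + A·d² with d = x − 47:
  web: d = 0 mm → contributes +1 980 mm⁴
  top flange (beyond web): d = 25 mm → contributes +622 776 mm⁴
  bottom flange (beyond web): d = -25 mm → contributes +622 776 mm⁴
Total I = 1 247 532 mm⁴.

I_y ≈ 1.25 × 10⁶ mm⁴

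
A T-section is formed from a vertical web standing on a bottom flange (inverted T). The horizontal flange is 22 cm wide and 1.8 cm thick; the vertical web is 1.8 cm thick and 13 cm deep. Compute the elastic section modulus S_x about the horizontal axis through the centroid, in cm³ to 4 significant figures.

Break the section into simple shapes (no overlaps), measuring from the bottom-left corner of the bounding box.
Flange: 22 × 1.8, A = 39.6 cm², y = 0.9 cm, Ī = 10.692 cm⁴.
Web: 1.8 × 13, A = 23.4 cm², y = 8.3 cm, Ī = 329.55 cm⁴.
Centroid: ȳ = ΣA·y / ΣA = 3.64857 cm.
Transfer each piece to the horizontal axis through the centroid using Ī + A·d² with d = y − 3.64857:
  flange: d = -2.74857 cm → contributes +309.856 cm⁴
  web: d = 4.65143 cm → contributes +835.827 cm⁴
Total I = 1145.68 cm⁴.
Extreme fibre distance c = 11.1514 cm; S = I/c = 102.739 cm³.

S_x ≈ 102.7 cm³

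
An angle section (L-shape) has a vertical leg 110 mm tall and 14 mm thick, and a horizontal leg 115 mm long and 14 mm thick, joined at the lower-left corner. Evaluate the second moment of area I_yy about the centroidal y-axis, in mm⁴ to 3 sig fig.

I_yy ≈ 3.66 × 10⁶ mm⁴

Break the section into simple shapes (no overlaps), measuring from the bottom-left corner of the bounding box.
Vertical leg: 14 × 110, A = 1 540 mm², x = 7 mm, Ī = 25 153 mm⁴.
Horizontal leg (remainder): 101 × 14, A = 1 414 mm², x = 64.5 mm, Ī = 1 202 018 mm⁴.
Centroid: x̄ = ΣA·x / ΣA = 34.524 mm.
Transfer each piece to the centroidal y-axis using Ī + A·d² with d = x − 34.524:
  vertical leg: d = -27.524 mm → contributes +1 191 786 mm⁴
  horizontal leg (remainder): d = 29.976 mm → contributes +2 472 608 mm⁴
Total I = 3 664 395 mm⁴.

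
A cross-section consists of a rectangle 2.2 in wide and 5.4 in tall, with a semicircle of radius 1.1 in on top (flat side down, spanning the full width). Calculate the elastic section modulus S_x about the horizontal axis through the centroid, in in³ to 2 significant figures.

S_x ≈ 14 in³

Break the section into simple shapes (no overlaps), measuring from the bottom-left corner of the bounding box.
Rectangular body: 2.2 × 5.4, A = 11.88 in², y = 2.7 in, Ī = 28.87 in⁴.
Semicircular cap: semicircle r = 1.1, A = 1.901 in², y = 5.867 in, Ī = 0.1607 in⁴.
Centroid: ȳ = ΣA·y / ΣA = 3.137 in.
Transfer each piece to the horizontal axis through the centroid using Ī + A·d² with d = y − 3.137:
  rectangular body: d = -0.4368 in → contributes +31.13 in⁴
  semicircular cap: d = 2.73 in → contributes +14.33 in⁴
Total I = 45.46 in⁴.
Extreme fibre distance c = 3.363 in; S = I/c = 13.52 in³.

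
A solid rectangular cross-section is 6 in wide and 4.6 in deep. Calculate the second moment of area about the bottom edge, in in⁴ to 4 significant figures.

I_base ≈ 194.7 in⁴

The section: 6 × 4.6, A = 27.6 in², y = 2.3 in, Ī = 48.668 in⁴.
Transfer it to the bottom edge using Ī + A·d² with d = y − 0:
  the section: d = 2.3 in → contributes +194.672 in⁴
Total I = 194.672 in⁴.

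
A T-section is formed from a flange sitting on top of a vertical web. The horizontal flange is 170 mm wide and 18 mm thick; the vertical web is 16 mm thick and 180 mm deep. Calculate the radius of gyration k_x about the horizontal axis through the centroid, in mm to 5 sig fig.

k_x ≈ 61.408 mm

Split into non-overlapping primitives; take the origin at the lower-left of the bounding box.
Flange: 170 × 18, A = 3 060 mm², y = 189 mm, Ī = 82 620 mm⁴.
Web: 16 × 180, A = 2 880 mm², y = 90 mm, Ī = 7 776 000 mm⁴.
Centroid: ȳ = ΣA·y / ΣA = 141 mm.
Transfer each piece to the horizontal axis through the centroid using Ī + A·d² with d = y − 141:
  flange: d = 48 mm → contributes +7 132 860 mm⁴
  web: d = -51 mm → contributes +15 266 880 mm⁴
Total I = 22 399 740 mm⁴.
Radius of gyration: k = √(I/A) = √(22 399 740 / 5 940) = 61.40847 mm.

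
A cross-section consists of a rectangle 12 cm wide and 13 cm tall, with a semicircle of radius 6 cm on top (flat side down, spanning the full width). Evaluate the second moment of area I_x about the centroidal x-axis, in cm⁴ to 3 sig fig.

Break the section into simple shapes (no overlaps), measuring from the bottom-left corner of the bounding box.
Rectangular body: 12 × 13, A = 156 cm², y = 6.5 cm, Ī = 2 197 cm⁴.
Semicircular cap: semicircle r = 6, A = 56.549 cm², y = 15.546 cm, Ī = 142.25 cm⁴.
Centroid: ȳ = ΣA·y / ΣA = 8.9068 cm.
Transfer each piece to the centroidal x-axis using Ī + A·d² with d = y − 8.9068:
  rectangular body: d = -2.4068 cm → contributes +3100.7 cm⁴
  semicircular cap: d = 6.6397 cm → contributes +2635.2 cm⁴
Total I = 5735.9 cm⁴.

I_x ≈ 5740 cm⁴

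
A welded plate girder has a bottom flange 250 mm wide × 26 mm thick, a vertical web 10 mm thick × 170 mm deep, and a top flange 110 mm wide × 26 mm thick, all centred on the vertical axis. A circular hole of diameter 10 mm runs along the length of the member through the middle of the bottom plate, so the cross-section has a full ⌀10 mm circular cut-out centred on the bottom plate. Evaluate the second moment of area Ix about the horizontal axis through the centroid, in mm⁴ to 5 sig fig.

Ix ≈ 8.2667 × 10⁷ mm⁴

Decompose the section into non-overlapping parts with the origin at the bottom-left of its bounding rectangle.
Bottom plate: 250 × 26, A = 6 500 mm², y = 13 mm, Ī = 366166.7 mm⁴.
Web plate: 10 × 170, A = 1 700 mm², y = 111 mm, Ī = 4 094 167 mm⁴.
Top plate: 110 × 26, A = 2 860 mm², y = 209 mm, Ī = 161113.3 mm⁴.
Hole (subtracted): ⌀10, A = 78.53982 mm², y = 13 mm, Ī = 490.8739 mm⁴.
Centroid: ȳ = ΣA·y / ΣA = 79.21706 mm.
Transfer each piece to the horizontal axis through the centroid using Ī + A·d² with d = y − 79.21706:
  bottom plate: d = -66.21706 mm → contributes +28 866 710 mm⁴
  web plate: d = 31.78294 mm → contributes +5 811 431 mm⁴
  top plate: d = 129.7829 mm → contributes +48 333 843 mm⁴
  hole: d = -66.21706 mm → contributes −344864.3 mm⁴
Total I = 82 667 119 mm⁴.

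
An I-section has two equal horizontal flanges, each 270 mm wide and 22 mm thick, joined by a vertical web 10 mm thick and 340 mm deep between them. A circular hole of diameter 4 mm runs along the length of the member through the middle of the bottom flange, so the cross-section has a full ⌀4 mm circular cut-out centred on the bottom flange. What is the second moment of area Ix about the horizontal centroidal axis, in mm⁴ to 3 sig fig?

Ix ≈ 4.22 × 10⁸ mm⁴

Break the section into simple shapes (no overlaps), measuring from the bottom-left corner of the bounding box.
Bottom flange: 270 × 22, A = 5 940 mm², y = 11 mm, Ī = 239 580 mm⁴.
Web: 10 × 340, A = 3 400 mm², y = 192 mm, Ī = 32 753 333 mm⁴.
Top flange: 270 × 22, A = 5 940 mm², y = 373 mm, Ī = 239 580 mm⁴.
Hole (subtracted): ⌀4, A = 12.566 mm², y = 11 mm, Ī = 12.566 mm⁴.
Centroid: ȳ = ΣA·y / ΣA = 192.15 mm.
Transfer each piece to the horizontal centroidal axis using Ī + A·d² with d = y − 192.15:
  bottom flange: d = -181.15 mm → contributes +195 160 396 mm⁴
  web: d = -0.14898 mm → contributes +32 753 409 mm⁴
  top flange: d = 180.85 mm → contributes +194 519 707 mm⁴
  hole: d = -181.15 mm → contributes −412 377 mm⁴
Total I = 422 021 135 mm⁴.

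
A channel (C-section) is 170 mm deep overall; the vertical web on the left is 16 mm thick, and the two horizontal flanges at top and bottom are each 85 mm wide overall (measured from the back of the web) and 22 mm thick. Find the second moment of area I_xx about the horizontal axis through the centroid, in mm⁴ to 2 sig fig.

I_xx ≈ 2.3 × 10⁷ mm⁴

Split into non-overlapping primitives; take the origin at the lower-left of the bounding box.
Web: 16 × 170, A = 2 720 mm², y = 85 mm, Ī = 6 550 667 mm⁴.
Top flange (beyond web): 69 × 22, A = 1 518 mm², y = 159 mm, Ī = 61 226 mm⁴.
Bottom flange (beyond web): 69 × 22, A = 1 518 mm², y = 11 mm, Ī = 61 226 mm⁴.
By symmetry the centroid is at mid-height, ȳ = 85 mm.
Transfer each piece to the horizontal axis through the centroid using Ī + A·d² with d = y − 85:
  web: d = 0 mm → contributes +6 550 667 mm⁴
  top flange (beyond web): d = 74 mm → contributes +8 373 794 mm⁴
  bottom flange (beyond web): d = -74 mm → contributes +8 373 794 mm⁴
Total I = 23 298 255 mm⁴.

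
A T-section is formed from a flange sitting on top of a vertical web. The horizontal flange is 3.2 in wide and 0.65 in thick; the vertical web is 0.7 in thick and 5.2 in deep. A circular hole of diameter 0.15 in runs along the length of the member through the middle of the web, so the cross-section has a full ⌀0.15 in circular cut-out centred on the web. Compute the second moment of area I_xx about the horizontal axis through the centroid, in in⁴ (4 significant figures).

Break the section into simple shapes (no overlaps), measuring from the bottom-left corner of the bounding box.
Flange: 3.2 × 0.65, A = 2.08 in², y = 5.525 in, Ī = 0.0732333 in⁴.
Web: 0.7 × 5.2, A = 3.64 in², y = 2.6 in, Ī = 8.20213 in⁴.
Hole (subtracted): ⌀0.15, A = 0.0176715 in², y = 2.6 in, Ī = 0.0000248505 in⁴.
Centroid: ȳ = ΣA·y / ΣA = 3.66693 in.
Transfer each piece to the horizontal axis through the centroid using Ī + A·d² with d = y − 3.66693:
  flange: d = 1.85807 in → contributes +7.25426 in⁴
  web: d = -1.06693 in → contributes +12.3457 in⁴
  hole: d = -1.06693 in → contributes −0.0201411 in⁴
Total I = 19.5798 in⁴.

I_xx ≈ 19.58 in⁴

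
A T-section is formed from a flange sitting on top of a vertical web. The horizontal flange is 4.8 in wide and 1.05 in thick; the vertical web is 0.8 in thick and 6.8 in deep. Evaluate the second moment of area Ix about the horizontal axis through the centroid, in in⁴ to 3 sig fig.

Ix ≈ 61.7 in⁴

Treat the section as a set of non-overlapping primitives; coordinates are from the bounding-box lower-left.
Flange: 4.8 × 1.05, A = 5.04 in², y = 7.325 in, Ī = 0.46305 in⁴.
Web: 0.8 × 6.8, A = 5.44 in², y = 3.4 in, Ī = 20.962 in⁴.
Centroid: ȳ = ΣA·y / ΣA = 5.2876 in.
Transfer each piece to the horizontal axis through the centroid using Ī + A·d² with d = y − 5.2876:
  flange: d = 2.0374 in → contributes +21.384 in⁴
  web: d = -1.8876 in → contributes +40.345 in⁴
Total I = 61.729 in⁴.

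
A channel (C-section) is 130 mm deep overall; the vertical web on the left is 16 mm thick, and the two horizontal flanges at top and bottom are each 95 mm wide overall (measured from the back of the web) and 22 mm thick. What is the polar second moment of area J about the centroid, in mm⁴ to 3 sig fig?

J ≈ 1.80 × 10⁷ mm⁴

Treat the section as a set of non-overlapping primitives; coordinates are from the bounding-box lower-left.
Web: 16 × 130, A = 2 080 mm², y = 65 mm, Ī = 2 929 333 mm⁴.
Top flange (beyond web): 79 × 22, A = 1 738 mm², y = 119 mm, Ī = 70 099 mm⁴.
Bottom flange (beyond web): 79 × 22, A = 1 738 mm², y = 11 mm, Ī = 70 099 mm⁴.
By symmetry the centroid is at mid-height, ȳ = 65 mm.
Transfer each piece to the centroidal x-axis using Ī + A·d² with d = y − 65:
  web: d = 0 mm → contributes +2 929 333 mm⁴
  top flange (beyond web): d = 54 mm → contributes +5 138 107 mm⁴
  bottom flange (beyond web): d = -54 mm → contributes +5 138 107 mm⁴
Total I = 13 205 548 mm⁴.
For the y-axis: x̄ = 37.717 mm.
Repeating about the centroidal y-axis gives I_y = 4 788 264 mm⁴.
Polar second moment: J = I_x + I_y = 17 993 812 mm⁴.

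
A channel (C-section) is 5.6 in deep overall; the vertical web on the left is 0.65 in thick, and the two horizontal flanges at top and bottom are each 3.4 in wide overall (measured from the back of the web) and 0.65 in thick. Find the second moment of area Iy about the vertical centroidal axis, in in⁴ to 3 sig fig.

Iy ≈ 7.59 in⁴

Break the section into simple shapes (no overlaps), measuring from the bottom-left corner of the bounding box.
Web: 0.65 × 5.6, A = 3.64 in², x = 0.325 in, Ī = 0.12816 in⁴.
Top flange (beyond web): 2.75 × 0.65, A = 1.7875 in², x = 2.025 in, Ī = 1.1265 in⁴.
Bottom flange (beyond web): 2.75 × 0.65, A = 1.7875 in², x = 2.025 in, Ī = 1.1265 in⁴.
Centroid: x̄ = ΣA·x / ΣA = 1.1673 in.
Transfer each piece to the vertical centroidal axis using Ī + A·d² with d = x − 1.1673:
  web: d = -0.84234 in → contributes +2.7109 in⁴
  top flange (beyond web): d = 0.85766 in → contributes +2.4413 in⁴
  bottom flange (beyond web): d = 0.85766 in → contributes +2.4413 in⁴
Total I = 7.5936 in⁴.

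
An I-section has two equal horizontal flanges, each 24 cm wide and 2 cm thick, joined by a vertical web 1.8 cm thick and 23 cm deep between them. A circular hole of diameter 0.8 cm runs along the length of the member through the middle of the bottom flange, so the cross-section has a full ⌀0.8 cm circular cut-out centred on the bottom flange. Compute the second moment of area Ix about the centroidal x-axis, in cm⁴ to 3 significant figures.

Decompose the section into non-overlapping parts with the origin at the bottom-left of its bounding rectangle.
Bottom flange: 24 × 2, A = 48 cm², y = 1 cm, Ī = 16 cm⁴.
Web: 1.8 × 23, A = 41.4 cm², y = 13.5 cm, Ī = 1825.1 cm⁴.
Top flange: 24 × 2, A = 48 cm², y = 26 cm, Ī = 16 cm⁴.
Hole (subtracted): ⌀0.8, A = 0.50265 cm², y = 1 cm, Ī = 0.020106 cm⁴.
Centroid: ȳ = ΣA·y / ΣA = 13.546 cm.
Transfer each piece to the centroidal x-axis using Ī + A·d² with d = y − 13.546:
  bottom flange: d = -12.546 cm → contributes +7571.2 cm⁴
  web: d = -0.045897 cm → contributes +1825.1 cm⁴
  top flange: d = 12.454 cm → contributes +7 461 cm⁴
  hole: d = -12.546 cm → contributes −79.138 cm⁴
Total I = 16 778 cm⁴.

Ix ≈ 1.68 × 10⁴ cm⁴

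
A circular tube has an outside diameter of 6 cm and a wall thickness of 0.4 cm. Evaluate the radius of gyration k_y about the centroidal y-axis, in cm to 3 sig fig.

k_y ≈ 1.98 cm

Break the section into simple shapes (no overlaps), measuring from the bottom-left corner of the bounding box.
Outer circle: ⌀6, A = 28.274 cm², x = 3 cm, Ī = 63.617 cm⁴.
Bore (subtracted): ⌀5.2, A = 21.237 cm², x = 3 cm, Ī = 35.891 cm⁴.
By symmetry the centroid is at mid-width, x̄ = 3 cm.
All pieces are centred on the centroidal y-axis, so I = ΣĪ (holes subtracted) = 27.726 cm⁴.
Radius of gyration: k = √(I/A) = √(27.726 / 7.0372) = 1.9849 cm.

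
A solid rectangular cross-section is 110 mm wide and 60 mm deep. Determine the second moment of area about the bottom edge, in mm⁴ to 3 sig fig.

I_base ≈ 7.92 × 10⁶ mm⁴

The section: 110 × 60, A = 6 600 mm², y = 30 mm, Ī = 1 980 000 mm⁴.
Transfer it to the base of the section using Ī + A·d² with d = y − 0:
  the section: d = 30 mm → contributes +7 920 000 mm⁴
Total I = 7 920 000 mm⁴.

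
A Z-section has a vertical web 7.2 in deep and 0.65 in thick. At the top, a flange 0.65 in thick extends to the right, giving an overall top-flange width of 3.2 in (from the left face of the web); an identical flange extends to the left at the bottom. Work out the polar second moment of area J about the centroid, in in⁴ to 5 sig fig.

J ≈ 66.337 in⁴

Treat the section as a set of non-overlapping primitives; coordinates are from the bounding-box lower-left.
Web: 0.65 × 7.2, A = 4.68 in², y = 3.6 in, Ī = 20.2176 in⁴.
Top flange (beyond web): 2.55 × 0.65, A = 1.6575 in², y = 6.875 in, Ī = 0.05835781 in⁴.
Bottom flange (beyond web): 2.55 × 0.65, A = 1.6575 in², y = 0.325 in, Ī = 0.05835781 in⁴.
Centroid: ȳ = ΣA·y / ΣA = 3.6 in.
Transfer each piece to the centroidal x-axis using Ī + A·d² with d = y − 3.6:
  web: d = 0 in → contributes +20.2176 in⁴
  top flange (beyond web): d = 3.275 in → contributes +17.83608 in⁴
  bottom flange (beyond web): d = -3.275 in → contributes +17.83608 in⁴
Total I = 55.88976 in⁴.
For the y-axis: x̄ = 2.875 in.
Repeating about the centroidal y-axis gives I_y = 10.44749 in⁴.
Polar second moment: J = I_x + I_y = 66.33725 in⁴.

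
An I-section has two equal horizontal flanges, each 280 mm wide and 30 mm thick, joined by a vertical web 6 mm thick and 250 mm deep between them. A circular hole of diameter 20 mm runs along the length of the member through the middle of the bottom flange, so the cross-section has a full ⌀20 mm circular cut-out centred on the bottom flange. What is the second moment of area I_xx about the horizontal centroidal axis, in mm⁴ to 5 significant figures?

Treat the section as a set of non-overlapping primitives; coordinates are from the bounding-box lower-left.
Bottom flange: 280 × 30, A = 8 400 mm², y = 15 mm, Ī = 630 000 mm⁴.
Web: 6 × 250, A = 1 500 mm², y = 155 mm, Ī = 7 812 500 mm⁴.
Top flange: 280 × 30, A = 8 400 mm², y = 295 mm, Ī = 630 000 mm⁴.
Hole (subtracted): ⌀20, A = 314.1593 mm², y = 15 mm, Ī = 7853.982 mm⁴.
Centroid: ȳ = ΣA·y / ΣA = 157.4454 mm.
Transfer each piece to the horizontal centroidal axis using Ī + A·d² with d = y − 157.4454:
  bottom flange: d = -142.4454 mm → contributes +171 071 776 mm⁴
  web: d = -2.445385 mm → contributes +7 821 470 mm⁴
  top flange: d = 137.5546 mm → contributes +159 568 687 mm⁴
  hole: d = -142.4454 mm → contributes −6 382 361 mm⁴
Total I = 332 079 571 mm⁴.

I_xx ≈ 3.3208 × 10⁸ mm⁴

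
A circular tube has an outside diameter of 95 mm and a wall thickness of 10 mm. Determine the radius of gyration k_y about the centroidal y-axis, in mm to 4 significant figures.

k_y ≈ 30.26 mm

Split into non-overlapping primitives; take the origin at the lower-left of the bounding box.
Outer circle: ⌀95, A = 7088.22 mm², x = 47.5 mm, Ī = 3 998 198 mm⁴.
Bore (subtracted): ⌀75, A = 4417.86 mm², x = 47.5 mm, Ī = 1 553 156 mm⁴.
By symmetry the centroid is at mid-width, x̄ = 47.5 mm.
All pieces are centred on the centroidal y-axis, so I = ΣĪ (holes subtracted) = 2 445 043 mm⁴.
Radius of gyration: k = √(I/A) = √(2 445 043 / 2670.35) = 30.2593 mm.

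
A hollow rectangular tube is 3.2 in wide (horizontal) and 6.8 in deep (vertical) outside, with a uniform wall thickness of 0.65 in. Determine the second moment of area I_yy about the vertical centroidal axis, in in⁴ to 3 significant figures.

Decompose the section into non-overlapping parts with the origin at the bottom-left of its bounding rectangle.
Outer rectangle: 3.2 × 6.8, A = 21.76 in², x = 1.6 in, Ī = 18.569 in⁴.
Inner void (subtracted): 1.9 × 5.5, A = 10.45 in², x = 1.6 in, Ī = 3.1437 in⁴.
By symmetry the centroid is at mid-width, x̄ = 1.6 in.
All pieces are centred on the vertical centroidal axis, so I = ΣĪ (holes subtracted) = 15.425 in⁴.

I_yy ≈ 15.4 in⁴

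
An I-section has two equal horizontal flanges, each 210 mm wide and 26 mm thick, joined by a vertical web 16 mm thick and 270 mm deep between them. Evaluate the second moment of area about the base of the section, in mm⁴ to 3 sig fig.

I_base ≈ 6.61 × 10⁸ mm⁴

Split into non-overlapping primitives; take the origin at the lower-left of the bounding box.
Bottom flange: 210 × 26, A = 5 460 mm², y = 13 mm, Ī = 307 580 mm⁴.
Web: 16 × 270, A = 4 320 mm², y = 161 mm, Ī = 26 244 000 mm⁴.
Top flange: 210 × 26, A = 5 460 mm², y = 309 mm, Ī = 307 580 mm⁴.
Transfer each piece to the bottom edge using Ī + A·d² with d = y − 0:
  bottom flange: d = 13 mm → contributes +1 230 320 mm⁴
  web: d = 161 mm → contributes +138 222 720 mm⁴
  top flange: d = 309 mm → contributes +521 633 840 mm⁴
Total I = 661 086 880 mm⁴.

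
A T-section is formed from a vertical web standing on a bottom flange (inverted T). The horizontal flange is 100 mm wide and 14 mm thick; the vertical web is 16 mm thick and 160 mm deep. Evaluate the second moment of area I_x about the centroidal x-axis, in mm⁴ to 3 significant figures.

Decompose the section into non-overlapping parts with the origin at the bottom-left of its bounding rectangle.
Flange: 100 × 14, A = 1 400 mm², y = 7 mm, Ī = 22 867 mm⁴.
Web: 16 × 160, A = 2 560 mm², y = 94 mm, Ī = 5 461 333 mm⁴.
Centroid: ȳ = ΣA·y / ΣA = 63.242 mm.
Transfer each piece to the centroidal x-axis using Ī + A·d² with d = y − 63.242:
  flange: d = -56.242 mm → contributes +4 451 361 mm⁴
  web: d = 30.758 mm → contributes +7 883 166 mm⁴
Total I = 12 334 527 mm⁴.

I_x ≈ 1.23 × 10⁷ mm⁴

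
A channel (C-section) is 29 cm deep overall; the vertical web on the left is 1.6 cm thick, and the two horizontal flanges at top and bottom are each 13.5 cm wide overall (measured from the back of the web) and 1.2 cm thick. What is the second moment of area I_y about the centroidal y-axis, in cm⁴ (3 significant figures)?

Treat the section as a set of non-overlapping primitives; coordinates are from the bounding-box lower-left.
Web: 1.6 × 29, A = 46.4 cm², x = 0.8 cm, Ī = 9.8987 cm⁴.
Top flange (beyond web): 11.9 × 1.2, A = 14.28 cm², x = 7.55 cm, Ī = 168.52 cm⁴.
Bottom flange (beyond web): 11.9 × 1.2, A = 14.28 cm², x = 7.55 cm, Ī = 168.52 cm⁴.
Centroid: x̄ = ΣA·x / ΣA = 3.3718 cm.
Transfer each piece to the centroidal y-axis using Ī + A·d² with d = x − 3.3718:
  web: d = -2.5718 cm → contributes +316.79 cm⁴
  top flange (beyond web): d = 4.1782 cm → contributes +417.81 cm⁴
  bottom flange (beyond web): d = 4.1782 cm → contributes +417.81 cm⁴
Total I = 1152.4 cm⁴.

I_y ≈ 1150 cm⁴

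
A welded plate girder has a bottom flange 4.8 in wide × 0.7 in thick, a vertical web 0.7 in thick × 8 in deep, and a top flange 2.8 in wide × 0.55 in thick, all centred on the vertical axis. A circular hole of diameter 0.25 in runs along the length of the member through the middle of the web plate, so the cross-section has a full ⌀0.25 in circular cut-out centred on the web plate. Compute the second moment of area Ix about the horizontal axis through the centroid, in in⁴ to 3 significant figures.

Ix ≈ 116 in⁴

Split into non-overlapping primitives; take the origin at the lower-left of the bounding box.
Bottom plate: 4.8 × 0.7, A = 3.36 in², y = 0.35 in, Ī = 0.1372 in⁴.
Web plate: 0.7 × 8, A = 5.6 in², y = 4.7 in, Ī = 29.867 in⁴.
Top plate: 2.8 × 0.55, A = 1.54 in², y = 8.975 in, Ī = 0.038821 in⁴.
Hole (subtracted): ⌀0.25, A = 0.049087 in², y = 4.7 in, Ī = 0.00019175 in⁴.
Centroid: ȳ = ΣA·y / ΣA = 3.9314 in.
Transfer each piece to the horizontal axis through the centroid using Ī + A·d² with d = y − 3.9314:
  bottom plate: d = -3.5814 in → contributes +43.234 in⁴
  web plate: d = 0.76859 in → contributes +33.175 in⁴
  top plate: d = 5.0436 in → contributes +39.213 in⁴
  hole: d = 0.76859 in → contributes −0.029189 in⁴
Total I = 115.59 in⁴.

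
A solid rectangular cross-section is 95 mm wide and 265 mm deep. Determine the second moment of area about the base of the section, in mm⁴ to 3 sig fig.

The section: 95 × 265, A = 25 175 mm², y = 132.5 mm, Ī = 147 326 198 mm⁴.
Transfer it to a horizontal axis along the bottom face using Ī + A·d² with d = y − 0:
  the section: d = 132.5 mm → contributes +589 304 792 mm⁴
Total I = 589 304 792 mm⁴.

I_base ≈ 5.89 × 10⁸ mm⁴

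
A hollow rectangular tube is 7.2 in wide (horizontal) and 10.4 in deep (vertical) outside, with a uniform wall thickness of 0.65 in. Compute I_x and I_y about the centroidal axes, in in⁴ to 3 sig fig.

Split into non-overlapping primitives; take the origin at the lower-left of the bounding box.
Outer rectangle: 7.2 × 10.4, A = 74.88 in², y = 5.2 in, Ī = 674.92 in⁴.
Inner void (subtracted): 5.9 × 9.1, A = 53.69 in², y = 5.2 in, Ī = 370.51 in⁴.
By symmetry the centroid is at mid-height, ȳ = 5.2 in.
All pieces are centred on the centroidal x-axis, so I = ΣĪ (holes subtracted) = 304.41 in⁴.
Repeating about the centroidal y-axis gives I_y = 167.74 in⁴.

I_x ≈ 304 in⁴, I_y ≈ 168 in⁴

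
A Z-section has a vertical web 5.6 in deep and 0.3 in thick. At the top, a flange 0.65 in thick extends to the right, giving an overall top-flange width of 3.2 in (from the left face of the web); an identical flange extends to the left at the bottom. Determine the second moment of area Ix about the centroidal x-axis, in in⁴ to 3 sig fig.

Ix ≈ 27.6 in⁴

Treat the section as a set of non-overlapping primitives; coordinates are from the bounding-box lower-left.
Web: 0.3 × 5.6, A = 1.68 in², y = 2.8 in, Ī = 4.3904 in⁴.
Top flange (beyond web): 2.9 × 0.65, A = 1.885 in², y = 5.275 in, Ī = 0.066368 in⁴.
Bottom flange (beyond web): 2.9 × 0.65, A = 1.885 in², y = 0.325 in, Ī = 0.066368 in⁴.
Centroid: ȳ = ΣA·y / ΣA = 2.8 in.
Transfer each piece to the centroidal x-axis using Ī + A·d² with d = y − 2.8:
  web: d = 0 in → contributes +4.3904 in⁴
  top flange (beyond web): d = 2.475 in → contributes +11.613 in⁴
  bottom flange (beyond web): d = -2.475 in → contributes +11.613 in⁴
Total I = 27.617 in⁴.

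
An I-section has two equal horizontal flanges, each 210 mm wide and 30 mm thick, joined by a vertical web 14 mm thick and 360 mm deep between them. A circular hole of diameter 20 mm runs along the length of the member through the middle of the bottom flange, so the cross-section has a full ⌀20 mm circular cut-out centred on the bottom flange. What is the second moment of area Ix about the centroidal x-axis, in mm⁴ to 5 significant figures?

Ix ≈ 5.2232 × 10⁸ mm⁴

Split into non-overlapping primitives; take the origin at the lower-left of the bounding box.
Bottom flange: 210 × 30, A = 6 300 mm², y = 15 mm, Ī = 472 500 mm⁴.
Web: 14 × 360, A = 5 040 mm², y = 210 mm, Ī = 54 432 000 mm⁴.
Top flange: 210 × 30, A = 6 300 mm², y = 405 mm, Ī = 472 500 mm⁴.
Hole (subtracted): ⌀20, A = 314.1593 mm², y = 15 mm, Ī = 7853.982 mm⁴.
Centroid: ȳ = ΣA·y / ΣA = 213.5358 mm.
Transfer each piece to the centroidal x-axis using Ī + A·d² with d = y − 213.5358:
  bottom flange: d = -198.5358 mm → contributes +248 796 273 mm⁴
  web: d = -3.53582 mm → contributes +54 495 010 mm⁴
  top flange: d = 191.4642 mm → contributes +231 421 253 mm⁴
  hole: d = -198.5358 mm → contributes −12 390 904 mm⁴
Total I = 522 321 632 mm⁴.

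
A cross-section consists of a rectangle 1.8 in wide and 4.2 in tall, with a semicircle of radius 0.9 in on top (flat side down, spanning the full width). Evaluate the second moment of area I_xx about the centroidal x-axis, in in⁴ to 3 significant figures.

I_xx ≈ 17.9 in⁴

Decompose the section into non-overlapping parts with the origin at the bottom-left of its bounding rectangle.
Rectangular body: 1.8 × 4.2, A = 7.56 in², y = 2.1 in, Ī = 11.113 in⁴.
Semicircular cap: semicircle r = 0.9, A = 1.2723 in², y = 4.582 in, Ī = 0.072012 in⁴.
Centroid: ȳ = ΣA·y / ΣA = 2.4575 in.
Transfer each piece to the centroidal x-axis using Ī + A·d² with d = y − 2.4575:
  rectangular body: d = -0.35754 in → contributes +12.08 in⁴
  semicircular cap: d = 2.1244 in → contributes +5.8144 in⁴
Total I = 17.894 in⁴.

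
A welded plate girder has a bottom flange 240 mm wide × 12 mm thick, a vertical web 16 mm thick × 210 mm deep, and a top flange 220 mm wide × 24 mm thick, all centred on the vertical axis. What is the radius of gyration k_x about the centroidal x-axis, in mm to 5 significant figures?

Decompose the section into non-overlapping parts with the origin at the bottom-left of its bounding rectangle.
Bottom plate: 240 × 12, A = 2 880 mm², y = 6 mm, Ī = 34 560 mm⁴.
Web plate: 16 × 210, A = 3 360 mm², y = 117 mm, Ī = 12 348 000 mm⁴.
Top plate: 220 × 24, A = 5 280 mm², y = 234 mm, Ī = 253 440 mm⁴.
Centroid: ȳ = ΣA·y / ΣA = 142.875 mm.
Transfer each piece to the centroidal x-axis using Ī + A·d² with d = y − 142.875:
  bottom plate: d = -136.875 mm → contributes +53 990 685 mm⁴
  web plate: d = -25.875 mm → contributes +14 597 573 mm⁴
  top plate: d = 91.125 mm → contributes +44 097 323 mm⁴
Total I = 112 685 580 mm⁴.
Radius of gyration: k = √(I/A) = √(112 685 580 / 11 520) = 98.90265 mm.

k_x ≈ 98.903 mm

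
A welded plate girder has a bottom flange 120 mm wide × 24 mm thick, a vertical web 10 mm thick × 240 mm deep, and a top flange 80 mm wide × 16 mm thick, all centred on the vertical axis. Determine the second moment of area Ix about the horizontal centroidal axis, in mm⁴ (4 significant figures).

Ix ≈ 7.570 × 10⁷ mm⁴

Decompose the section into non-overlapping parts with the origin at the bottom-left of its bounding rectangle.
Bottom plate: 120 × 24, A = 2 880 mm², y = 12 mm, Ī = 138 240 mm⁴.
Web plate: 10 × 240, A = 2 400 mm², y = 144 mm, Ī = 11 520 000 mm⁴.
Top plate: 80 × 16, A = 1 280 mm², y = 272 mm, Ī = 27306.7 mm⁴.
Centroid: ȳ = ΣA·y / ΣA = 111.024 mm.
Transfer each piece to the horizontal centroidal axis using Ī + A·d² with d = y − 111.024:
  bottom plate: d = -99.0244 mm → contributes +28 379 030 mm⁴
  web plate: d = 32.9756 mm → contributes +14 129 738 mm⁴
  top plate: d = 160.976 mm → contributes +33 196 135 mm⁴
Total I = 75 704 903 mm⁴.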